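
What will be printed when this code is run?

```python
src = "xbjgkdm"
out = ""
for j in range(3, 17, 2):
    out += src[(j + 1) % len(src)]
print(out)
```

kmbgdxj

j=3: add src[4]='k' → 'k'
j=5: add src[6]='m' → 'km'
j=7: add src[1]='b' → 'kmb'
j=9: add src[3]='g' → 'kmbg'
j=11: add src[5]='d' → 'kmbgd'
j=13: add src[0]='x' → 'kmbgdx'
j=15: add src[2]='j' → 'kmbgdxj'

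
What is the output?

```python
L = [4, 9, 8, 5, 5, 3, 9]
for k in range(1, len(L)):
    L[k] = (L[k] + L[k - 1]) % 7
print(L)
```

k=1: L[1] = (9+4)%7 = 6 → [4, 6, 8, 5, 5, 3, 9]
k=2: L[2] = (8+6)%7 = 0 → [4, 6, 0, 5, 5, 3, 9]
k=3: L[3] = (5+0)%7 = 5 → [4, 6, 0, 5, 5, 3, 9]
k=4: L[4] = (5+5)%7 = 3 → [4, 6, 0, 5, 3, 3, 9]
k=5: L[5] = (3+3)%7 = 6 → [4, 6, 0, 5, 3, 6, 9]
k=6: L[6] = (9+6)%7 = 1 → [4, 6, 0, 5, 3, 6, 1]

[4, 6, 0, 5, 3, 6, 1]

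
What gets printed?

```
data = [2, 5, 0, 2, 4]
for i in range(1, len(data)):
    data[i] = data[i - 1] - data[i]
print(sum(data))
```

-18

i=1: data[1] = 2-5 = -3 → [2, -3, 0, 2, 4]
i=2: data[2] = (-3)-0 = -3 → [2, -3, -3, 2, 4]
i=3: data[3] = (-3)-2 = -5 → [2, -3, -3, -5, 4]
i=4: data[4] = (-5)-4 = -9 → [2, -3, -3, -5, -9]
sum = -18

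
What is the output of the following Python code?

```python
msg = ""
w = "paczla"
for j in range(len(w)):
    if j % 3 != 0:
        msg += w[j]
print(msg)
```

j=0: skip
j=1: add 'a' → 'a'
j=2: add 'c' → 'ac'
j=3: skip
j=4: add 'l' → 'acl'
j=5: add 'a' → 'acla'

acla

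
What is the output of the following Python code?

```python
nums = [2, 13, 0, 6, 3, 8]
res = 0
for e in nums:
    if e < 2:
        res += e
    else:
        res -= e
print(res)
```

e=2: not <2, res = 0-2 = -2
e=13: not <2, res = (-2)-13 = -15
e=0: <2, res = (-15)+0 = -15
e=6: not <2, res = (-15)-6 = -21
e=3: not <2, res = (-21)-3 = -24
e=8: not <2, res = (-24)-8 = -32

-32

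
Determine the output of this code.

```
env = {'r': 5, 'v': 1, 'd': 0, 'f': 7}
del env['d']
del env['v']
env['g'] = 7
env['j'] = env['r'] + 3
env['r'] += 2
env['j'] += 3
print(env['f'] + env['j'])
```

del 'd' → {'r': 5, 'v': 1, 'f': 7}
del 'v' → {'r': 5, 'f': 7}
env['g'] = 7 → {'r': 5, 'f': 7, 'g': 7}
env['j'] = env['r']+3 = 8 → {'r': 5, 'f': 7, 'g': 7, 'j': 8}
env['r'] = 5+2 = 7 → {'r': 7, 'f': 7, 'g': 7, 'j': 8}
env['j'] = 8+3 = 11 → {'r': 7, 'f': 7, 'g': 7, 'j': 11}
env['f']+env['j'] = 7+11 = 18

18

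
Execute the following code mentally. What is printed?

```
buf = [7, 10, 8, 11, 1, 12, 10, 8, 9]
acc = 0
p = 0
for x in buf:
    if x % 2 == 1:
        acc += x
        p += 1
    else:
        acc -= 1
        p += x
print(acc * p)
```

x=7: odd, acc = 0+7 = 7; p=1
x=10: not odd, acc = 7-1 = 6; p=11
x=8: not odd, acc = 6-1 = 5; p=19
x=11: odd, acc = 5+11 = 16; p=20
x=1: odd, acc = 16+1 = 17; p=21
x=12: not odd, acc = 17-1 = 16; p=33
x=10: not odd, acc = 16-1 = 15; p=43
x=8: not odd, acc = 15-1 = 14; p=51
x=9: odd, acc = 14+9 = 23; p=52
acc*p = 23*52 = 1196

1196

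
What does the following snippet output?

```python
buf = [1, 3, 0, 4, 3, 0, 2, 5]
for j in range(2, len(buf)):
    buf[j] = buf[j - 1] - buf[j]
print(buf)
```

[1, 3, 3, -1, -4, -4, -6, -11]

j=2: buf[2] = 3-0 = 3 → [1, 3, 3, 4, 3, 0, 2, 5]
j=3: buf[3] = 3-4 = -1 → [1, 3, 3, -1, 3, 0, 2, 5]
j=4: buf[4] = (-1)-3 = -4 → [1, 3, 3, -1, -4, 0, 2, 5]
j=5: buf[5] = (-4)-0 = -4 → [1, 3, 3, -1, -4, -4, 2, 5]
j=6: buf[6] = (-4)-2 = -6 → [1, 3, 3, -1, -4, -4, -6, 5]
j=7: buf[7] = (-6)-5 = -11 → [1, 3, 3, -1, -4, -4, -6, -11]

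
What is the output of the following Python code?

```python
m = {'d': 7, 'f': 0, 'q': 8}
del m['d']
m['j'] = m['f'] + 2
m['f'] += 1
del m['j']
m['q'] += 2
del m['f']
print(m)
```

del 'd' → {'f': 0, 'q': 8}
m['j'] = m['f']+2 = 2 → {'f': 0, 'q': 8, 'j': 2}
m['f'] = 0+1 = 1 → {'f': 1, 'q': 8, 'j': 2}
del 'j' → {'f': 1, 'q': 8}
m['q'] = 8+2 = 10 → {'f': 1, 'q': 10}
del 'f' → {'q': 10}

{'q': 10}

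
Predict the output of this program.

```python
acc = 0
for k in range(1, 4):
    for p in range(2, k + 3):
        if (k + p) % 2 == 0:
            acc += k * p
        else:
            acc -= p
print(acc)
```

k=1,p=2: odd sum, acc = 0-2 = -2
k=1,p=3: even sum, acc = (-2)+3 = 1
k=2,p=2: even sum, acc = 1+4 = 5
k=2,p=3: odd sum, acc = 5-3 = 2
k=2,p=4: even sum, acc = 2+8 = 10
k=3,p=2: odd sum, acc = 10-2 = 8
k=3,p=3: even sum, acc = 8+9 = 17
k=3,p=4: odd sum, acc = 17-4 = 13
k=3,p=5: even sum, acc = 13+15 = 28

28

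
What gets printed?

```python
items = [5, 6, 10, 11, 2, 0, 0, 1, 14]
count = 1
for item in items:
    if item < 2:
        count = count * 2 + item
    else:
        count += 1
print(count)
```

50

item=5: not <2, count = 1+1 = 2
item=6: not <2, count = 2+1 = 3
item=10: not <2, count = 3+1 = 4
item=11: not <2, count = 4+1 = 5
item=2: not <2, count = 5+1 = 6
item=0: <2, count = 6*2+0 = 12
item=0: <2, count = 12*2+0 = 24
item=1: <2, count = 24*2+1 = 49
item=14: not <2, count = 49+1 = 50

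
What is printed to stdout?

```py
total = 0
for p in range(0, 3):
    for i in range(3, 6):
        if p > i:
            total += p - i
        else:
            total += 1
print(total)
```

9

p=0,i=3: not 0>3, total = 0+1 = 1
p=0,i=4: not 0>4, total = 1+1 = 2
p=0,i=5: not 0>5, total = 2+1 = 3
p=1,i=3: not 1>3, total = 3+1 = 4
p=1,i=4: not 1>4, total = 4+1 = 5
p=1,i=5: not 1>5, total = 5+1 = 6
p=2,i=3: not 2>3, total = 6+1 = 7
p=2,i=4: not 2>4, total = 7+1 = 8
p=2,i=5: not 2>5, total = 8+1 = 9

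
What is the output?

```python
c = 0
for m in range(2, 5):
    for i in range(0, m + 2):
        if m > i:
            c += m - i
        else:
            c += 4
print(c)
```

m=2,i=0: 2>0, c = 0+2 = 2
m=2,i=1: 2>1, c = 2+1 = 3
m=2,i=2: not 2>2, c = 3+4 = 7
m=2,i=3: not 2>3, c = 7+4 = 11
m=3,i=0: 3>0, c = 11+3 = 14
m=3,i=1: 3>1, c = 14+2 = 16
m=3,i=2: 3>2, c = 16+1 = 17
m=3,i=3: not 3>3, c = 17+4 = 21
m=3,i=4: not 3>4, c = 21+4 = 25
m=4,i=0: 4>0, c = 25+4 = 29
m=4,i=1: 4>1, c = 29+3 = 32
m=4,i=2: 4>2, c = 32+2 = 34
m=4,i=3: 4>3, c = 34+1 = 35
m=4,i=4: not 4>4, c = 35+4 = 39
m=4,i=5: not 4>5, c = 39+4 = 43

43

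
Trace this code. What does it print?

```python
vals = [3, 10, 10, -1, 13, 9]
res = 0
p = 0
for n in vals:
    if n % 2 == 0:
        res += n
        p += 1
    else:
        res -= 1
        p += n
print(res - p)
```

n=3: not even, res = 0-1 = -1; p=3
n=10: even, res = (-1)+10 = 9; p=4
n=10: even, res = 9+10 = 19; p=5
n=-1: not even, res = 19-1 = 18; p=4
n=13: not even, res = 18-1 = 17; p=17
n=9: not even, res = 17-1 = 16; p=26
res-p = 16-26 = -10

-10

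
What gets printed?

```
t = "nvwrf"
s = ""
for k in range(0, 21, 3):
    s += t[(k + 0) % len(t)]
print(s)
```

nrvfwnr

k=0: add t[0]='n' → 'n'
k=3: add t[3]='r' → 'nr'
k=6: add t[1]='v' → 'nrv'
k=9: add t[4]='f' → 'nrvf'
k=12: add t[2]='w' → 'nrvfw'
k=15: add t[0]='n' → 'nrvfwn'
k=18: add t[3]='r' → 'nrvfwnr'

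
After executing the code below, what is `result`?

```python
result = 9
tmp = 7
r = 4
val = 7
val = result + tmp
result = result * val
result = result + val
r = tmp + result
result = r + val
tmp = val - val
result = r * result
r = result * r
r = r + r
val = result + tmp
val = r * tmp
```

30561

val = 9+7 = 16
result = 9*16 = 144
result = 144+16 = 160
r = 7+160 = 167
result = 167+16 = 183
tmp = 16-16 = 0
result = 167*183 = 30561
r = 30561*167 = 5103687
r = 5103687+5103687 = 10207374
val = 30561+0 = 30561
val = 10207374*0 = 0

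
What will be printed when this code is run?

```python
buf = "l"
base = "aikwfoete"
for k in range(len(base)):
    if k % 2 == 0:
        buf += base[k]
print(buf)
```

lakfee

k=0: add 'a' → 'la'
k=1: skip
k=2: add 'k' → 'lak'
k=3: skip
k=4: add 'f' → 'lakf'
k=5: skip
k=6: add 'e' → 'lakfe'
k=7: skip
k=8: add 'e' → 'lakfee'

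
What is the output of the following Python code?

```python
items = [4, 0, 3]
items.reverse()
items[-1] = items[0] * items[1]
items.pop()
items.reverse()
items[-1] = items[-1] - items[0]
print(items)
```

reverse → [3, 0, 4]
items[-1] = items[0]*items[1] = 3*0 = 0 → [3, 0, 0]
pop() removes 0 → [3, 0]
reverse → [0, 3]
items[-1] = items[-1]-items[0] = 3-0 = 3 → [0, 3]

[0, 3]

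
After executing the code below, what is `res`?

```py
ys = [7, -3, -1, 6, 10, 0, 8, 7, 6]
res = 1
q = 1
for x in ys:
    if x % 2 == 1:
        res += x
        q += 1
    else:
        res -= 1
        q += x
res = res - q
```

x=7: odd, res = 1+7 = 8; q=2
x=-3: odd, res = 8+(-3) = 5; q=3
x=-1: odd, res = 5+(-1) = 4; q=4
x=6: not odd, res = 4-1 = 3; q=10
x=10: not odd, res = 3-1 = 2; q=20
x=0: not odd, res = 2-1 = 1; q=20
x=8: not odd, res = 1-1 = 0; q=28
x=7: odd, res = 0+7 = 7; q=29
x=6: not odd, res = 7-1 = 6; q=35
res-q = 6-35 = -29

-29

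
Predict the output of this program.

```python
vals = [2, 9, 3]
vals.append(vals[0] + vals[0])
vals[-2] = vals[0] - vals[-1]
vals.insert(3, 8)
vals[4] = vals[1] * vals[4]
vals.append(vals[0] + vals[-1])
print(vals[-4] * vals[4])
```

-72

append vals[0]+vals[0] = 2+2 = 4 → [2, 9, 3, 4]
vals[-2] = vals[0]-vals[-1] = 2-4 = -2 → [2, 9, -2, 4]
insert 8 at 3 → [2, 9, -2, 8, 4]
vals[4] = vals[1]*vals[4] = 9*4 = 36 → [2, 9, -2, 8, 36]
append vals[0]+vals[-1] = 2+36 = 38 → [2, 9, -2, 8, 36, 38]
vals[-4]*vals[4] = (-2)*36 = -72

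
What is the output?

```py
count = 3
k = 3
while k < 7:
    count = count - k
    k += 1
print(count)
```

k=3: count = 3-3 = 0
k=4: count = 0-4 = -4
k=5: count = (-4)-5 = -9
k=6: count = (-9)-6 = -15

-15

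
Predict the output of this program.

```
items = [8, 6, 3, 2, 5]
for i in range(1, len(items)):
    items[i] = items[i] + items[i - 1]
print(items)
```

[8, 14, 17, 19, 24]

i=1: items[1] = 6+8 = 14 → [8, 14, 3, 2, 5]
i=2: items[2] = 3+14 = 17 → [8, 14, 17, 2, 5]
i=3: items[3] = 2+17 = 19 → [8, 14, 17, 19, 5]
i=4: items[4] = 5+19 = 24 → [8, 14, 17, 19, 24]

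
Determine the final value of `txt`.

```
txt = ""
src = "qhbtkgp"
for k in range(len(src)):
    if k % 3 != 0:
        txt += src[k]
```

'hbkg'

k=0: skip
k=1: add 'h' → 'h'
k=2: add 'b' → 'hb'
k=3: skip
k=4: add 'k' → 'hbk'
k=5: add 'g' → 'hbkg'
k=6: skip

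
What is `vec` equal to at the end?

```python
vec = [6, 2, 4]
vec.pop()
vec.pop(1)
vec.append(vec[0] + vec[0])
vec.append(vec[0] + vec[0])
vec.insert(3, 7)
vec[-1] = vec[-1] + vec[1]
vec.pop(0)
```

[12, 12, 19]

pop() removes 4 → [6, 2]
pop(1) removes 2 → [6]
append vec[0]+vec[0] = 6+6 = 12 → [6, 12]
append vec[0]+vec[0] = 6+6 = 12 → [6, 12, 12]
insert 7 at 3 → [6, 12, 12, 7]
vec[-1] = vec[-1]+vec[1] = 7+12 = 19 → [6, 12, 12, 19]
pop(0) removes 6 → [12, 12, 19]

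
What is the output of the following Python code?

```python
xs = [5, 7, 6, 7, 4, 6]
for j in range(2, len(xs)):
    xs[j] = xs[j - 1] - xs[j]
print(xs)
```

j=2: xs[2] = 7-6 = 1 → [5, 7, 1, 7, 4, 6]
j=3: xs[3] = 1-7 = -6 → [5, 7, 1, -6, 4, 6]
j=4: xs[4] = (-6)-4 = -10 → [5, 7, 1, -6, -10, 6]
j=5: xs[5] = (-10)-6 = -16 → [5, 7, 1, -6, -10, -16]

[5, 7, 1, -6, -10, -16]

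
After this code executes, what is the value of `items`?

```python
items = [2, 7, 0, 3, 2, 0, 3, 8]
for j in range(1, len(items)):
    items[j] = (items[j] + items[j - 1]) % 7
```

j=1: items[1] = (7+2)%7 = 2 → [2, 2, 0, 3, 2, 0, 3, 8]
j=2: items[2] = (0+2)%7 = 2 → [2, 2, 2, 3, 2, 0, 3, 8]
j=3: items[3] = (3+2)%7 = 5 → [2, 2, 2, 5, 2, 0, 3, 8]
j=4: items[4] = (2+5)%7 = 0 → [2, 2, 2, 5, 0, 0, 3, 8]
j=5: items[5] = (0+0)%7 = 0 → [2, 2, 2, 5, 0, 0, 3, 8]
j=6: items[6] = (3+0)%7 = 3 → [2, 2, 2, 5, 0, 0, 3, 8]
j=7: items[7] = (8+3)%7 = 4 → [2, 2, 2, 5, 0, 0, 3, 4]

[2, 2, 2, 5, 0, 0, 3, 4]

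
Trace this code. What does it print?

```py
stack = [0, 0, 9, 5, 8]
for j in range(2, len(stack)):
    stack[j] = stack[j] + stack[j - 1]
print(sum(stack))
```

j=2: stack[2] = 9+0 = 9 → [0, 0, 9, 5, 8]
j=3: stack[3] = 5+9 = 14 → [0, 0, 9, 14, 8]
j=4: stack[4] = 8+14 = 22 → [0, 0, 9, 14, 22]
sum = 45

45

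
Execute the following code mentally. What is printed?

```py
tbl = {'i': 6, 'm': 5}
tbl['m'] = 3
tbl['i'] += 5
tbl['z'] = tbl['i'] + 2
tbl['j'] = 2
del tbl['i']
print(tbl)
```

{'m': 3, 'z': 13, 'j': 2}

tbl['m'] = 3 → {'i': 6, 'm': 3}
tbl['i'] = 6+5 = 11 → {'i': 11, 'm': 3}
tbl['z'] = tbl['i']+2 = 13 → {'i': 11, 'm': 3, 'z': 13}
tbl['j'] = 2 → {'i': 11, 'm': 3, 'z': 13, 'j': 2}
del 'i' → {'m': 3, 'z': 13, 'j': 2}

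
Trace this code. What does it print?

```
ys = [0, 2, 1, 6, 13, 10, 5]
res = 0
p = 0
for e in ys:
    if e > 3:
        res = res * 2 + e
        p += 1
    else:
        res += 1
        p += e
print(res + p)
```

e=0: not >3, res = 0+1 = 1; p=0
e=2: not >3, res = 1+1 = 2; p=2
e=1: not >3, res = 2+1 = 3; p=3
e=6: >3, res = 3*2+6 = 12; p=4
e=13: >3, res = 12*2+13 = 37; p=5
e=10: >3, res = 37*2+10 = 84; p=6
e=5: >3, res = 84*2+5 = 173; p=7
res+p = 173+7 = 180

180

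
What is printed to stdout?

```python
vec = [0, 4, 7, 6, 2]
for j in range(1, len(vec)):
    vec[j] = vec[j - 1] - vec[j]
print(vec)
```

[0, -4, -11, -17, -19]

j=1: vec[1] = 0-4 = -4 → [0, -4, 7, 6, 2]
j=2: vec[2] = (-4)-7 = -11 → [0, -4, -11, 6, 2]
j=3: vec[3] = (-11)-6 = -17 → [0, -4, -11, -17, 2]
j=4: vec[4] = (-17)-2 = -19 → [0, -4, -11, -17, -19]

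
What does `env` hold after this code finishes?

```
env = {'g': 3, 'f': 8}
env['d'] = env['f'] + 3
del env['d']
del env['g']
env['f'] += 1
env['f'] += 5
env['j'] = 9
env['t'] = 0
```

{'f': 14, 'j': 9, 't': 0}

env['d'] = env['f']+3 = 11 → {'g': 3, 'f': 8, 'd': 11}
del 'd' → {'g': 3, 'f': 8}
del 'g' → {'f': 8}
env['f'] = 8+1 = 9 → {'f': 9}
env['f'] = 9+5 = 14 → {'f': 14}
env['j'] = 9 → {'f': 14, 'j': 9}
env['t'] = 0 → {'f': 14, 'j': 9, 't': 0}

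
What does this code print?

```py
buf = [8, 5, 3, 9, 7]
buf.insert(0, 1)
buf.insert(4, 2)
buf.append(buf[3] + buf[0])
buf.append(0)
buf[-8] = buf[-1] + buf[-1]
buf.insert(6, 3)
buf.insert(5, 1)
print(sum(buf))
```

insert 1 at 0 → [1, 8, 5, 3, 9, 7]
insert 2 at 4 → [1, 8, 5, 3, 2, 9, 7]
append buf[3]+buf[0] = 3+1 = 4 → [1, 8, 5, 3, 2, 9, 7, 4]
append 0 → [1, 8, 5, 3, 2, 9, 7, 4, 0]
buf[-8] = buf[-1]+buf[-1] = 0+0 = 0 → [1, 0, 5, 3, 2, 9, 7, 4, 0]
insert 3 at 6 → [1, 0, 5, 3, 2, 9, 3, 7, 4, 0]
insert 1 at 5 → [1, 0, 5, 3, 2, 1, 9, 3, 7, 4, 0]
sum = 35

35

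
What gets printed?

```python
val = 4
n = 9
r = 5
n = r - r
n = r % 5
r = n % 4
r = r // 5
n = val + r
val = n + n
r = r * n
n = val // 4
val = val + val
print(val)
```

16

n = 5-5 = 0
n = 5%5 = 0
r = 0%4 = 0
r = 0//5 = 0
n = 4+0 = 4
val = 4+4 = 8
r = 0*4 = 0
n = 8//4 = 2
val = 8+8 = 16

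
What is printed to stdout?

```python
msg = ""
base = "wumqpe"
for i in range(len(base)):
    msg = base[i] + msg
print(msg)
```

i=0: prepend 'w' → 'w'
i=1: prepend 'u' → 'uw'
i=2: prepend 'm' → 'muw'
i=3: prepend 'q' → 'qmuw'
i=4: prepend 'p' → 'pqmuw'
i=5: prepend 'e' → 'epqmuw'

epqmuw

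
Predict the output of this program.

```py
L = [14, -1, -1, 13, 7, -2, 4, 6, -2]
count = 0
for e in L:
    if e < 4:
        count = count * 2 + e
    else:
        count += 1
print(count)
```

10

e=14: not <4, count = 0+1 = 1
e=-1: <4, count = 1*2+(-1) = 1
e=-1: <4, count = 1*2+(-1) = 1
e=13: not <4, count = 1+1 = 2
e=7: not <4, count = 2+1 = 3
e=-2: <4, count = 3*2+(-2) = 4
e=4: not <4, count = 4+1 = 5
e=6: not <4, count = 5+1 = 6
e=-2: <4, count = 6*2+(-2) = 10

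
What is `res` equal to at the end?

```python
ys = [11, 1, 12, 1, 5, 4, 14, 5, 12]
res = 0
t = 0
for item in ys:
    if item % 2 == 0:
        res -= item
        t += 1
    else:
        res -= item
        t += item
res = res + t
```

item=11: not even, res = 0-11 = -11; t=11
item=1: not even, res = (-11)-1 = -12; t=12
item=12: even, res = (-12)-12 = -24; t=13
item=1: not even, res = (-24)-1 = -25; t=14
item=5: not even, res = (-25)-5 = -30; t=19
item=4: even, res = (-30)-4 = -34; t=20
item=14: even, res = (-34)-14 = -48; t=21
item=5: not even, res = (-48)-5 = -53; t=26
item=12: even, res = (-53)-12 = -65; t=27
res+t = (-65)+27 = -38

-38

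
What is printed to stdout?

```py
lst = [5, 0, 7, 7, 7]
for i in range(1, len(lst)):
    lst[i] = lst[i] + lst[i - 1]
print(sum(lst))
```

67

i=1: lst[1] = 0+5 = 5 → [5, 5, 7, 7, 7]
i=2: lst[2] = 7+5 = 12 → [5, 5, 12, 7, 7]
i=3: lst[3] = 7+12 = 19 → [5, 5, 12, 19, 7]
i=4: lst[4] = 7+19 = 26 → [5, 5, 12, 19, 26]
sum = 67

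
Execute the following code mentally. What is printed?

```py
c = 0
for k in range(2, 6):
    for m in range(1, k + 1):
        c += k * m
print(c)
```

139

k=2,m=1: c = 0+2 = 2
k=2,m=2: c = 2+4 = 6
k=3,m=1: c = 6+3 = 9
k=3,m=2: c = 9+6 = 15
k=3,m=3: c = 15+9 = 24
k=4,m=1: c = 24+4 = 28
k=4,m=2: c = 28+8 = 36
k=4,m=3: c = 36+12 = 48
k=4,m=4: c = 48+16 = 64
k=5,m=1: c = 64+5 = 69
k=5,m=2: c = 69+10 = 79
k=5,m=3: c = 79+15 = 94
k=5,m=4: c = 94+20 = 114
k=5,m=5: c = 114+25 = 139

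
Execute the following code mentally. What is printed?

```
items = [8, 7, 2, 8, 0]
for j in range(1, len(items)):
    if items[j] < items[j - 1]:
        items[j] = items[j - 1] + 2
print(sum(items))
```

j=1: 7<8, items[1] = 8+2 = 10 → [8, 10, 2, 8, 0]
j=2: 2<10, items[2] = 10+2 = 12 → [8, 10, 12, 8, 0]
j=3: 8<12, items[3] = 12+2 = 14 → [8, 10, 12, 14, 0]
j=4: 0<14, items[4] = 14+2 = 16 → [8, 10, 12, 14, 16]
sum = 60

60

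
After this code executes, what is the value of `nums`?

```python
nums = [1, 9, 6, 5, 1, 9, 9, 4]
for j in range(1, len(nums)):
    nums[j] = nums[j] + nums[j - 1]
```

[1, 10, 16, 21, 22, 31, 40, 44]

j=1: nums[1] = 9+1 = 10 → [1, 10, 6, 5, 1, 9, 9, 4]
j=2: nums[2] = 6+10 = 16 → [1, 10, 16, 5, 1, 9, 9, 4]
j=3: nums[3] = 5+16 = 21 → [1, 10, 16, 21, 1, 9, 9, 4]
j=4: nums[4] = 1+21 = 22 → [1, 10, 16, 21, 22, 9, 9, 4]
j=5: nums[5] = 9+22 = 31 → [1, 10, 16, 21, 22, 31, 9, 4]
j=6: nums[6] = 9+31 = 40 → [1, 10, 16, 21, 22, 31, 40, 4]
j=7: nums[7] = 4+40 = 44 → [1, 10, 16, 21, 22, 31, 40, 44]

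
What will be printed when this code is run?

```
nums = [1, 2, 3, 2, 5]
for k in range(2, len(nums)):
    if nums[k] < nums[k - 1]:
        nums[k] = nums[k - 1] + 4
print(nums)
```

[1, 2, 3, 7, 11]

k=2: 3>=2, unchanged → [1, 2, 3, 2, 5]
k=3: 2<3, nums[3] = 3+4 = 7 → [1, 2, 3, 7, 5]
k=4: 5<7, nums[4] = 7+4 = 11 → [1, 2, 3, 7, 11]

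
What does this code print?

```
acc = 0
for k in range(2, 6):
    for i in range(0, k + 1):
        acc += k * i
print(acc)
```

k=2,i=0: acc = 0+0 = 0
k=2,i=1: acc = 0+2 = 2
k=2,i=2: acc = 2+4 = 6
k=3,i=0: acc = 6+0 = 6
k=3,i=1: acc = 6+3 = 9
k=3,i=2: acc = 9+6 = 15
k=3,i=3: acc = 15+9 = 24
k=4,i=0: acc = 24+0 = 24
k=4,i=1: acc = 24+4 = 28
k=4,i=2: acc = 28+8 = 36
k=4,i=3: acc = 36+12 = 48
k=4,i=4: acc = 48+16 = 64
k=5,i=0: acc = 64+0 = 64
k=5,i=1: acc = 64+5 = 69
k=5,i=2: acc = 69+10 = 79
k=5,i=3: acc = 79+15 = 94
k=5,i=4: acc = 94+20 = 114
k=5,i=5: acc = 114+25 = 139

139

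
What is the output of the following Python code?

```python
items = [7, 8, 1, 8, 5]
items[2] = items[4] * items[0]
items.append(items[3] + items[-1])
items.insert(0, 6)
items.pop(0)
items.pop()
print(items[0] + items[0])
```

items[2] = items[4]*items[0] = 5*7 = 35 → [7, 8, 35, 8, 5]
append items[3]+items[-1] = 8+5 = 13 → [7, 8, 35, 8, 5, 13]
insert 6 at 0 → [6, 7, 8, 35, 8, 5, 13]
pop(0) removes 6 → [7, 8, 35, 8, 5, 13]
pop() removes 13 → [7, 8, 35, 8, 5]
items[0]+items[0] = 7+7 = 14

14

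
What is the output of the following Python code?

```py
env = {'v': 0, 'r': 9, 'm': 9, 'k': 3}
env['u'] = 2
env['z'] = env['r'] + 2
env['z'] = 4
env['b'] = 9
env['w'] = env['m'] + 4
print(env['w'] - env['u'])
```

env['u'] = 2 → {'v': 0, 'r': 9, 'm': 9, 'k': 3, 'u': 2}
env['z'] = env['r']+2 = 11 → {'v': 0, 'r': 9, 'm': 9, 'k': 3, 'u': 2, 'z': 11}
env['z'] = 4 → {'v': 0, 'r': 9, 'm': 9, 'k': 3, 'u': 2, 'z': 4}
env['b'] = 9 → {'v': 0, 'r': 9, 'm': 9, 'k': 3, 'u': 2, 'z': 4, 'b': 9}
env['w'] = env['m']+4 = 13 → {'v': 0, 'r': 9, 'm': 9, 'k': 3, 'u': 2, 'z': 4, 'b': 9, 'w': 13}
env['w']-env['u'] = 13-2 = 11

11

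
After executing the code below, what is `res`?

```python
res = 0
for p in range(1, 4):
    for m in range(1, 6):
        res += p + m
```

75

p=1,m=1: res = 0+2 = 2
p=1,m=2: res = 2+3 = 5
p=1,m=3: res = 5+4 = 9
p=1,m=4: res = 9+5 = 14
p=1,m=5: res = 14+6 = 20
p=2,m=1: res = 20+3 = 23
p=2,m=2: res = 23+4 = 27
p=2,m=3: res = 27+5 = 32
p=2,m=4: res = 32+6 = 38
p=2,m=5: res = 38+7 = 45
p=3,m=1: res = 45+4 = 49
p=3,m=2: res = 49+5 = 54
p=3,m=3: res = 54+6 = 60
p=3,m=4: res = 60+7 = 67
p=3,m=5: res = 67+8 = 75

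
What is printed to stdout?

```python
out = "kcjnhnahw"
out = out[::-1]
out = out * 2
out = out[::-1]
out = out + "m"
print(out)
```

kcjnhnahwkcjnhnahwm

reverse → 'whanhnjck'
repeat ×2 → 'whanhnjckwhanhnjck'
reverse → 'kcjnhnahwkcjnhnahw'
+ 'm' → 'kcjnhnahwkcjnhnahwm'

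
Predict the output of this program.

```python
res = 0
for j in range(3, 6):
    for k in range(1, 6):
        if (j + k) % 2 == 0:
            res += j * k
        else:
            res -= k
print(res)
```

j=3,k=1: even sum, res = 0+3 = 3
j=3,k=2: odd sum, res = 3-2 = 1
j=3,k=3: even sum, res = 1+9 = 10
j=3,k=4: odd sum, res = 10-4 = 6
j=3,k=5: even sum, res = 6+15 = 21
j=4,k=1: odd sum, res = 21-1 = 20
j=4,k=2: even sum, res = 20+8 = 28
j=4,k=3: odd sum, res = 28-3 = 25
j=4,k=4: even sum, res = 25+16 = 41
j=4,k=5: odd sum, res = 41-5 = 36
j=5,k=1: even sum, res = 36+5 = 41
j=5,k=2: odd sum, res = 41-2 = 39
j=5,k=3: even sum, res = 39+15 = 54
j=5,k=4: odd sum, res = 54-4 = 50
j=5,k=5: even sum, res = 50+25 = 75

75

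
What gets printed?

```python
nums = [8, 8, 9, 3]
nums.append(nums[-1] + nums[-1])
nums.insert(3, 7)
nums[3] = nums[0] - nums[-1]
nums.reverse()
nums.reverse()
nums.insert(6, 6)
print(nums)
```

[8, 8, 9, 2, 3, 6, 6]

append nums[-1]+nums[-1] = 3+3 = 6 → [8, 8, 9, 3, 6]
insert 7 at 3 → [8, 8, 9, 7, 3, 6]
nums[3] = nums[0]-nums[-1] = 8-6 = 2 → [8, 8, 9, 2, 3, 6]
reverse → [6, 3, 2, 9, 8, 8]
reverse → [8, 8, 9, 2, 3, 6]
insert 6 at 6 → [8, 8, 9, 2, 3, 6, 6]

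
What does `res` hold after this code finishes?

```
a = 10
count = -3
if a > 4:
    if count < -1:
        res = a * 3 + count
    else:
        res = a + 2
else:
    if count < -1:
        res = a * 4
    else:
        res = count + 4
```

27

a=10, count=-3
a > 4 is True; count < -1 is True
→ res = a * 3 + count = 27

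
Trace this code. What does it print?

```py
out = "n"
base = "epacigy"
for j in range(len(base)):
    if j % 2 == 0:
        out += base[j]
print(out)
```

neaiy

j=0: add 'e' → 'ne'
j=1: skip
j=2: add 'a' → 'nea'
j=3: skip
j=4: add 'i' → 'neai'
j=5: skip
j=6: add 'y' → 'neaiy'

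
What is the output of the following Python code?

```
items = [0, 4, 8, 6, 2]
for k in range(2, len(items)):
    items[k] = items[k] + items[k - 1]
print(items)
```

[0, 4, 12, 18, 20]

k=2: items[2] = 8+4 = 12 → [0, 4, 12, 6, 2]
k=3: items[3] = 6+12 = 18 → [0, 4, 12, 18, 2]
k=4: items[4] = 2+18 = 20 → [0, 4, 12, 18, 20]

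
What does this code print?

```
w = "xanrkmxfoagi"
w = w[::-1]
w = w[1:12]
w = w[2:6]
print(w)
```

ofxm

reverse → 'igaofxmkrnax'
slice [1:12] → 'gaofxmkrnax'
slice [2:6] → 'ofxm'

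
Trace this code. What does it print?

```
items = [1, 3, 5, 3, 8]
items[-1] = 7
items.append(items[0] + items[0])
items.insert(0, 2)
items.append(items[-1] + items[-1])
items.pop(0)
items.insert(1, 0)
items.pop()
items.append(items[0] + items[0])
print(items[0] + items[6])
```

3

items[-1] = 7 → [1, 3, 5, 3, 7]
append items[0]+items[0] = 1+1 = 2 → [1, 3, 5, 3, 7, 2]
insert 2 at 0 → [2, 1, 3, 5, 3, 7, 2]
append items[-1]+items[-1] = 2+2 = 4 → [2, 1, 3, 5, 3, 7, 2, 4]
pop(0) removes 2 → [1, 3, 5, 3, 7, 2, 4]
insert 0 at 1 → [1, 0, 3, 5, 3, 7, 2, 4]
pop() removes 4 → [1, 0, 3, 5, 3, 7, 2]
append items[0]+items[0] = 1+1 = 2 → [1, 0, 3, 5, 3, 7, 2, 2]
items[0]+items[6] = 1+2 = 3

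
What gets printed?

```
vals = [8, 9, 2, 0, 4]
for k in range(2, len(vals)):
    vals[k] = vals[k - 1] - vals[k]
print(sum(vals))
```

k=2: vals[2] = 9-2 = 7 → [8, 9, 7, 0, 4]
k=3: vals[3] = 7-0 = 7 → [8, 9, 7, 7, 4]
k=4: vals[4] = 7-4 = 3 → [8, 9, 7, 7, 3]
sum = 34

34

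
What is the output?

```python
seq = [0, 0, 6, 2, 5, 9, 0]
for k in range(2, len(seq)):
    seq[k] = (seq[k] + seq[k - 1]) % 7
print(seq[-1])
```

1

k=2: seq[2] = (6+0)%7 = 6 → [0, 0, 6, 2, 5, 9, 0]
k=3: seq[3] = (2+6)%7 = 1 → [0, 0, 6, 1, 5, 9, 0]
k=4: seq[4] = (5+1)%7 = 6 → [0, 0, 6, 1, 6, 9, 0]
k=5: seq[5] = (9+6)%7 = 1 → [0, 0, 6, 1, 6, 1, 0]
k=6: seq[6] = (0+1)%7 = 1 → [0, 0, 6, 1, 6, 1, 1]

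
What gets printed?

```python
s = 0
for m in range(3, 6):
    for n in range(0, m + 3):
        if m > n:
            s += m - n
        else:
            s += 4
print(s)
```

67

m=3,n=0: 3>0, s = 0+3 = 3
m=3,n=1: 3>1, s = 3+2 = 5
m=3,n=2: 3>2, s = 5+1 = 6
m=3,n=3: not 3>3, s = 6+4 = 10
m=3,n=4: not 3>4, s = 10+4 = 14
m=3,n=5: not 3>5, s = 14+4 = 18
m=4,n=0: 4>0, s = 18+4 = 22
m=4,n=1: 4>1, s = 22+3 = 25
m=4,n=2: 4>2, s = 25+2 = 27
m=4,n=3: 4>3, s = 27+1 = 28
m=4,n=4: not 4>4, s = 28+4 = 32
m=4,n=5: not 4>5, s = 32+4 = 36
m=4,n=6: not 4>6, s = 36+4 = 40
m=5,n=0: 5>0, s = 40+5 = 45
m=5,n=1: 5>1, s = 45+4 = 49
m=5,n=2: 5>2, s = 49+3 = 52
m=5,n=3: 5>3, s = 52+2 = 54
m=5,n=4: 5>4, s = 54+1 = 55
m=5,n=5: not 5>5, s = 55+4 = 59
m=5,n=6: not 5>6, s = 59+4 = 63
m=5,n=7: not 5>7, s = 63+4 = 67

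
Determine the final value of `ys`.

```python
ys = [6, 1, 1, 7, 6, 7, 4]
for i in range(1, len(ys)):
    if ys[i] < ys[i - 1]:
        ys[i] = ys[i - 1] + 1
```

[6, 7, 8, 9, 10, 11, 12]

i=1: 1<6, ys[1] = 6+1 = 7 → [6, 7, 1, 7, 6, 7, 4]
i=2: 1<7, ys[2] = 7+1 = 8 → [6, 7, 8, 7, 6, 7, 4]
i=3: 7<8, ys[3] = 8+1 = 9 → [6, 7, 8, 9, 6, 7, 4]
i=4: 6<9, ys[4] = 9+1 = 10 → [6, 7, 8, 9, 10, 7, 4]
i=5: 7<10, ys[5] = 10+1 = 11 → [6, 7, 8, 9, 10, 11, 4]
i=6: 4<11, ys[6] = 11+1 = 12 → [6, 7, 8, 9, 10, 11, 12]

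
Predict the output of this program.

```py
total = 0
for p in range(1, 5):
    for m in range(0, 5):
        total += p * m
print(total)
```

100

p=1,m=0: total = 0+0 = 0
p=1,m=1: total = 0+1 = 1
p=1,m=2: total = 1+2 = 3
p=1,m=3: total = 3+3 = 6
p=1,m=4: total = 6+4 = 10
p=2,m=0: total = 10+0 = 10
p=2,m=1: total = 10+2 = 12
p=2,m=2: total = 12+4 = 16
p=2,m=3: total = 16+6 = 22
p=2,m=4: total = 22+8 = 30
p=3,m=0: total = 30+0 = 30
p=3,m=1: total = 30+3 = 33
p=3,m=2: total = 33+6 = 39
p=3,m=3: total = 39+9 = 48
p=3,m=4: total = 48+12 = 60
p=4,m=0: total = 60+0 = 60
p=4,m=1: total = 60+4 = 64
p=4,m=2: total = 64+8 = 72
p=4,m=3: total = 72+12 = 84
p=4,m=4: total = 84+16 = 100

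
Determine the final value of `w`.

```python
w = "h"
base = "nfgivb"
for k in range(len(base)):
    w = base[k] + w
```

k=0: prepend 'n' → 'nh'
k=1: prepend 'f' → 'fnh'
k=2: prepend 'g' → 'gfnh'
k=3: prepend 'i' → 'igfnh'
k=4: prepend 'v' → 'vigfnh'
k=5: prepend 'b' → 'bvigfnh'

'bvigfnh'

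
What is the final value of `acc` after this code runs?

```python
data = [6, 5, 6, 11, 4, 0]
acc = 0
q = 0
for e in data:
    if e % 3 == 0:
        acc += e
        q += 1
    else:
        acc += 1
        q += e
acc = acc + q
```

e=6: %3==0, acc = 0+6 = 6; q=1
e=5: not %3==0, acc = 6+1 = 7; q=6
e=6: %3==0, acc = 7+6 = 13; q=7
e=11: not %3==0, acc = 13+1 = 14; q=18
e=4: not %3==0, acc = 14+1 = 15; q=22
e=0: %3==0, acc = 15+0 = 15; q=23
acc+q = 15+23 = 38

38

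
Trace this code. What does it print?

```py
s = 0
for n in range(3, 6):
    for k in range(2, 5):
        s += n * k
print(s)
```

108

n=3,k=2: s = 0+6 = 6
n=3,k=3: s = 6+9 = 15
n=3,k=4: s = 15+12 = 27
n=4,k=2: s = 27+8 = 35
n=4,k=3: s = 35+12 = 47
n=4,k=4: s = 47+16 = 63
n=5,k=2: s = 63+10 = 73
n=5,k=3: s = 73+15 = 88
n=5,k=4: s = 88+20 = 108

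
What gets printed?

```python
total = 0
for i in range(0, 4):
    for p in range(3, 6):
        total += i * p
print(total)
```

72

i=0,p=3: total = 0+0 = 0
i=0,p=4: total = 0+0 = 0
i=0,p=5: total = 0+0 = 0
i=1,p=3: total = 0+3 = 3
i=1,p=4: total = 3+4 = 7
i=1,p=5: total = 7+5 = 12
i=2,p=3: total = 12+6 = 18
i=2,p=4: total = 18+8 = 26
i=2,p=5: total = 26+10 = 36
i=3,p=3: total = 36+9 = 45
i=3,p=4: total = 45+12 = 57
i=3,p=5: total = 57+15 = 72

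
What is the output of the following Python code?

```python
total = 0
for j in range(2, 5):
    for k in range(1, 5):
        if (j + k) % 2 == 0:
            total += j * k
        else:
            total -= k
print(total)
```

34

j=2,k=1: odd sum, total = 0-1 = -1
j=2,k=2: even sum, total = (-1)+4 = 3
j=2,k=3: odd sum, total = 3-3 = 0
j=2,k=4: even sum, total = 0+8 = 8
j=3,k=1: even sum, total = 8+3 = 11
j=3,k=2: odd sum, total = 11-2 = 9
j=3,k=3: even sum, total = 9+9 = 18
j=3,k=4: odd sum, total = 18-4 = 14
j=4,k=1: odd sum, total = 14-1 = 13
j=4,k=2: even sum, total = 13+8 = 21
j=4,k=3: odd sum, total = 21-3 = 18
j=4,k=4: even sum, total = 18+16 = 34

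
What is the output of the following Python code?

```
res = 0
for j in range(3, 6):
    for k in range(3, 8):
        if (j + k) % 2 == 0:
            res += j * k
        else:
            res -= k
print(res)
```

j=3,k=3: even sum, res = 0+9 = 9
j=3,k=4: odd sum, res = 9-4 = 5
j=3,k=5: even sum, res = 5+15 = 20
j=3,k=6: odd sum, res = 20-6 = 14
j=3,k=7: even sum, res = 14+21 = 35
j=4,k=3: odd sum, res = 35-3 = 32
j=4,k=4: even sum, res = 32+16 = 48
j=4,k=5: odd sum, res = 48-5 = 43
j=4,k=6: even sum, res = 43+24 = 67
j=4,k=7: odd sum, res = 67-7 = 60
j=5,k=3: even sum, res = 60+15 = 75
j=5,k=4: odd sum, res = 75-4 = 71
j=5,k=5: even sum, res = 71+25 = 96
j=5,k=6: odd sum, res = 96-6 = 90
j=5,k=7: even sum, res = 90+35 = 125

125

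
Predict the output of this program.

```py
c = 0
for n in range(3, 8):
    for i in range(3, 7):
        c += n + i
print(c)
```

n=3,i=3: c = 0+6 = 6
n=3,i=4: c = 6+7 = 13
n=3,i=5: c = 13+8 = 21
n=3,i=6: c = 21+9 = 30
n=4,i=3: c = 30+7 = 37
n=4,i=4: c = 37+8 = 45
n=4,i=5: c = 45+9 = 54
n=4,i=6: c = 54+10 = 64
n=5,i=3: c = 64+8 = 72
n=5,i=4: c = 72+9 = 81
n=5,i=5: c = 81+10 = 91
n=5,i=6: c = 91+11 = 102
n=6,i=3: c = 102+9 = 111
n=6,i=4: c = 111+10 = 121
n=6,i=5: c = 121+11 = 132
n=6,i=6: c = 132+12 = 144
n=7,i=3: c = 144+10 = 154
n=7,i=4: c = 154+11 = 165
n=7,i=5: c = 165+12 = 177
n=7,i=6: c = 177+13 = 190

190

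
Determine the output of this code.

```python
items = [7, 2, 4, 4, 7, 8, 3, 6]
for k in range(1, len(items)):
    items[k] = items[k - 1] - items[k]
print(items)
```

k=1: items[1] = 7-2 = 5 → [7, 5, 4, 4, 7, 8, 3, 6]
k=2: items[2] = 5-4 = 1 → [7, 5, 1, 4, 7, 8, 3, 6]
k=3: items[3] = 1-4 = -3 → [7, 5, 1, -3, 7, 8, 3, 6]
k=4: items[4] = (-3)-7 = -10 → [7, 5, 1, -3, -10, 8, 3, 6]
k=5: items[5] = (-10)-8 = -18 → [7, 5, 1, -3, -10, -18, 3, 6]
k=6: items[6] = (-18)-3 = -21 → [7, 5, 1, -3, -10, -18, -21, 6]
k=7: items[7] = (-21)-6 = -27 → [7, 5, 1, -3, -10, -18, -21, -27]

[7, 5, 1, -3, -10, -18, -21, -27]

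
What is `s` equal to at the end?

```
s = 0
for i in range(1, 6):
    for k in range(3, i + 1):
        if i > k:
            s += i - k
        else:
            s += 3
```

i=3,k=3: not 3>3, s = 0+3 = 3
i=4,k=3: 4>3, s = 3+1 = 4
i=4,k=4: not 4>4, s = 4+3 = 7
i=5,k=3: 5>3, s = 7+2 = 9
i=5,k=4: 5>4, s = 9+1 = 10
i=5,k=5: not 5>5, s = 10+3 = 13

13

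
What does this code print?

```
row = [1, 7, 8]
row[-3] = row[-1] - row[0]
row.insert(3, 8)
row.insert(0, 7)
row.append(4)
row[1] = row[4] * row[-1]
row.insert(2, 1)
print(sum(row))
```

row[-3] = row[-1]-row[0] = 8-1 = 7 → [7, 7, 8]
insert 8 at 3 → [7, 7, 8, 8]
insert 7 at 0 → [7, 7, 7, 8, 8]
append 4 → [7, 7, 7, 8, 8, 4]
row[1] = row[4]*row[-1] = 8*4 = 32 → [7, 32, 7, 8, 8, 4]
insert 1 at 2 → [7, 32, 1, 7, 8, 8, 4]
sum = 67

67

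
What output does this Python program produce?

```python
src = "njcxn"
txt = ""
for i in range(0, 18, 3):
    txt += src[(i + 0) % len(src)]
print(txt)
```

i=0: add src[0]='n' → 'n'
i=3: add src[3]='x' → 'nx'
i=6: add src[1]='j' → 'nxj'
i=9: add src[4]='n' → 'nxjn'
i=12: add src[2]='c' → 'nxjnc'
i=15: add src[0]='n' → 'nxjncn'

nxjncn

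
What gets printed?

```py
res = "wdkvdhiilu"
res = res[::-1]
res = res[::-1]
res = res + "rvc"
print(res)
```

reverse → 'uliihdvkdw'
reverse → 'wdkvdhiilu'
+ 'rvc' → 'wdkvdhiilurvc'

wdkvdhiilurvc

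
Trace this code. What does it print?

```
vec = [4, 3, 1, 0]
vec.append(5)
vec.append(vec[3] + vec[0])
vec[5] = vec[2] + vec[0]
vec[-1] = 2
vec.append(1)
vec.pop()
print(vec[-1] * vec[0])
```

append 5 → [4, 3, 1, 0, 5]
append vec[3]+vec[0] = 0+4 = 4 → [4, 3, 1, 0, 5, 4]
vec[5] = vec[2]+vec[0] = 1+4 = 5 → [4, 3, 1, 0, 5, 5]
vec[-1] = 2 → [4, 3, 1, 0, 5, 2]
append 1 → [4, 3, 1, 0, 5, 2, 1]
pop() removes 1 → [4, 3, 1, 0, 5, 2]
vec[-1]*vec[0] = 2*4 = 8

8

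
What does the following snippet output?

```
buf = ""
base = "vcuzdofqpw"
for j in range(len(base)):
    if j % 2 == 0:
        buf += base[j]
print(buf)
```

vudfp

j=0: add 'v' → 'v'
j=1: skip
j=2: add 'u' → 'vu'
j=3: skip
j=4: add 'd' → 'vud'
j=5: skip
j=6: add 'f' → 'vudf'
j=7: skip
j=8: add 'p' → 'vudfp'
j=9: skip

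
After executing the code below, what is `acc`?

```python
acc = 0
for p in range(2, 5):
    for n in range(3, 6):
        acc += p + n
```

p=2,n=3: acc = 0+5 = 5
p=2,n=4: acc = 5+6 = 11
p=2,n=5: acc = 11+7 = 18
p=3,n=3: acc = 18+6 = 24
p=3,n=4: acc = 24+7 = 31
p=3,n=5: acc = 31+8 = 39
p=4,n=3: acc = 39+7 = 46
p=4,n=4: acc = 46+8 = 54
p=4,n=5: acc = 54+9 = 63

63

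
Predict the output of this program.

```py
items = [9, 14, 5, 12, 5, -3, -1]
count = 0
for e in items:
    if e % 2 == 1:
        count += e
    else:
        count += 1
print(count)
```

e=9: odd, count = 0+9 = 9
e=14: not odd, count = 9+1 = 10
e=5: odd, count = 10+5 = 15
e=12: not odd, count = 15+1 = 16
e=5: odd, count = 16+5 = 21
e=-3: odd, count = 21+(-3) = 18
e=-1: odd, count = 18+(-1) = 17

17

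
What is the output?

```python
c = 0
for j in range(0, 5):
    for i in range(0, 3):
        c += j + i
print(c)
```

45

j=0,i=0: c = 0+0 = 0
j=0,i=1: c = 0+1 = 1
j=0,i=2: c = 1+2 = 3
j=1,i=0: c = 3+1 = 4
j=1,i=1: c = 4+2 = 6
j=1,i=2: c = 6+3 = 9
j=2,i=0: c = 9+2 = 11
j=2,i=1: c = 11+3 = 14
j=2,i=2: c = 14+4 = 18
j=3,i=0: c = 18+3 = 21
j=3,i=1: c = 21+4 = 25
j=3,i=2: c = 25+5 = 30
j=4,i=0: c = 30+4 = 34
j=4,i=1: c = 34+5 = 39
j=4,i=2: c = 39+6 = 45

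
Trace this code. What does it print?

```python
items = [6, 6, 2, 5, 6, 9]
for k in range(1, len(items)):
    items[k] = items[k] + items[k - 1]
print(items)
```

k=1: items[1] = 6+6 = 12 → [6, 12, 2, 5, 6, 9]
k=2: items[2] = 2+12 = 14 → [6, 12, 14, 5, 6, 9]
k=3: items[3] = 5+14 = 19 → [6, 12, 14, 19, 6, 9]
k=4: items[4] = 6+19 = 25 → [6, 12, 14, 19, 25, 9]
k=5: items[5] = 9+25 = 34 → [6, 12, 14, 19, 25, 34]

[6, 12, 14, 19, 25, 34]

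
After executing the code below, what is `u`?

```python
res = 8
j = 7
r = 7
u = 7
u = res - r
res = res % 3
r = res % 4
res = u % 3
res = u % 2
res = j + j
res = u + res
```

1

u = 8-7 = 1
res = 8%3 = 2
r = 2%4 = 2
res = 1%3 = 1
res = 1%2 = 1
res = 7+7 = 14
res = 1+14 = 15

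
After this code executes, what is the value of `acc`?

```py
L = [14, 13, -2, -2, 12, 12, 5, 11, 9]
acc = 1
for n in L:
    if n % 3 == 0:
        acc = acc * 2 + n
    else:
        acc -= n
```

-127

n=14: not %3==0, acc = 1-14 = -13
n=13: not %3==0, acc = (-13)-13 = -26
n=-2: not %3==0, acc = (-26)-(-2) = -24
n=-2: not %3==0, acc = (-24)-(-2) = -22
n=12: %3==0, acc = (-22)*2+12 = -32
n=12: %3==0, acc = (-32)*2+12 = -52
n=5: not %3==0, acc = (-52)-5 = -57
n=11: not %3==0, acc = (-57)-11 = -68
n=9: %3==0, acc = (-68)*2+9 = -127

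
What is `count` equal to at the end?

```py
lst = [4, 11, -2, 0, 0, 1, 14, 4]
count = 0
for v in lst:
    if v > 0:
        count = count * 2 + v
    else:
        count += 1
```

v=4: >0, count = 0*2+4 = 4
v=11: >0, count = 4*2+11 = 19
v=-2: not >0, count = 19+1 = 20
v=0: not >0, count = 20+1 = 21
v=0: not >0, count = 21+1 = 22
v=1: >0, count = 22*2+1 = 45
v=14: >0, count = 45*2+14 = 104
v=4: >0, count = 104*2+4 = 212

212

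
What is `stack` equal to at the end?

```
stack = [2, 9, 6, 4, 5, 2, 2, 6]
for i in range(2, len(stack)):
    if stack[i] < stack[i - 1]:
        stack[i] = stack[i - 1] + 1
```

[2, 9, 10, 11, 12, 13, 14, 15]

i=2: 6<9, stack[2] = 9+1 = 10 → [2, 9, 10, 4, 5, 2, 2, 6]
i=3: 4<10, stack[3] = 10+1 = 11 → [2, 9, 10, 11, 5, 2, 2, 6]
i=4: 5<11, stack[4] = 11+1 = 12 → [2, 9, 10, 11, 12, 2, 2, 6]
i=5: 2<12, stack[5] = 12+1 = 13 → [2, 9, 10, 11, 12, 13, 2, 6]
i=6: 2<13, stack[6] = 13+1 = 14 → [2, 9, 10, 11, 12, 13, 14, 6]
i=7: 6<14, stack[7] = 14+1 = 15 → [2, 9, 10, 11, 12, 13, 14, 15]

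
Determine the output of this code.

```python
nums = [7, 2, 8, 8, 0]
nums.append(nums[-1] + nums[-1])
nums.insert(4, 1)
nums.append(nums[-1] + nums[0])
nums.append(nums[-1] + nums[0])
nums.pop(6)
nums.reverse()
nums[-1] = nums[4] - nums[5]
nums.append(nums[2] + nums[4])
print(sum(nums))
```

append nums[-1]+nums[-1] = 0+0 = 0 → [7, 2, 8, 8, 0, 0]
insert 1 at 4 → [7, 2, 8, 8, 1, 0, 0]
append nums[-1]+nums[0] = 0+7 = 7 → [7, 2, 8, 8, 1, 0, 0, 7]
append nums[-1]+nums[0] = 7+7 = 14 → [7, 2, 8, 8, 1, 0, 0, 7, 14]
pop(6) removes 0 → [7, 2, 8, 8, 1, 0, 7, 14]
reverse → [14, 7, 0, 1, 8, 8, 2, 7]
nums[-1] = nums[4]-nums[5] = 8-8 = 0 → [14, 7, 0, 1, 8, 8, 2, 0]
append nums[2]+nums[4] = 0+8 = 8 → [14, 7, 0, 1, 8, 8, 2, 0, 8]
sum = 48

48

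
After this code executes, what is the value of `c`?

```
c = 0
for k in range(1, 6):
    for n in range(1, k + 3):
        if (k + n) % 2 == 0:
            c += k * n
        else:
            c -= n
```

138

k=1,n=1: even sum, c = 0+1 = 1
k=1,n=2: odd sum, c = 1-2 = -1
k=1,n=3: even sum, c = (-1)+3 = 2
k=2,n=1: odd sum, c = 2-1 = 1
k=2,n=2: even sum, c = 1+4 = 5
k=2,n=3: odd sum, c = 5-3 = 2
k=2,n=4: even sum, c = 2+8 = 10
k=3,n=1: even sum, c = 10+3 = 13
k=3,n=2: odd sum, c = 13-2 = 11
k=3,n=3: even sum, c = 11+9 = 20
k=3,n=4: odd sum, c = 20-4 = 16
k=3,n=5: even sum, c = 16+15 = 31
k=4,n=1: odd sum, c = 31-1 = 30
k=4,n=2: even sum, c = 30+8 = 38
k=4,n=3: odd sum, c = 38-3 = 35
k=4,n=4: even sum, c = 35+16 = 51
k=4,n=5: odd sum, c = 51-5 = 46
k=4,n=6: even sum, c = 46+24 = 70
k=5,n=1: even sum, c = 70+5 = 75
k=5,n=2: odd sum, c = 75-2 = 73
k=5,n=3: even sum, c = 73+15 = 88
k=5,n=4: odd sum, c = 88-4 = 84
k=5,n=5: even sum, c = 84+25 = 109
k=5,n=6: odd sum, c = 109-6 = 103
k=5,n=7: even sum, c = 103+35 = 138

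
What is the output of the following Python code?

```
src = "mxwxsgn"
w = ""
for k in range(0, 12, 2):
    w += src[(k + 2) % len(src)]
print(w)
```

k=0: add src[2]='w' → 'w'
k=2: add src[4]='s' → 'ws'
k=4: add src[6]='n' → 'wsn'
k=6: add src[1]='x' → 'wsnx'
k=8: add src[3]='x' → 'wsnxx'
k=10: add src[5]='g' → 'wsnxxg'

wsnxxg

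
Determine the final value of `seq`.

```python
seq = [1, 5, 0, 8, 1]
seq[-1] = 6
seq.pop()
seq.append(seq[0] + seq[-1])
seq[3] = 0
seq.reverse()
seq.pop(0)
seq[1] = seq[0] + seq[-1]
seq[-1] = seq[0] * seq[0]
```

[0, 1, 5, 0]

seq[-1] = 6 → [1, 5, 0, 8, 6]
pop() removes 6 → [1, 5, 0, 8]
append seq[0]+seq[-1] = 1+8 = 9 → [1, 5, 0, 8, 9]
seq[3] = 0 → [1, 5, 0, 0, 9]
reverse → [9, 0, 0, 5, 1]
pop(0) removes 9 → [0, 0, 5, 1]
seq[1] = seq[0]+seq[-1] = 0+1 = 1 → [0, 1, 5, 1]
seq[-1] = seq[0]*seq[0] = 0*0 = 0 → [0, 1, 5, 0]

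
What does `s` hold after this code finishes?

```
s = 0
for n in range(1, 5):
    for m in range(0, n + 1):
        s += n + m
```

n=1,m=0: s = 0+1 = 1
n=1,m=1: s = 1+2 = 3
n=2,m=0: s = 3+2 = 5
n=2,m=1: s = 5+3 = 8
n=2,m=2: s = 8+4 = 12
n=3,m=0: s = 12+3 = 15
n=3,m=1: s = 15+4 = 19
n=3,m=2: s = 19+5 = 24
n=3,m=3: s = 24+6 = 30
n=4,m=0: s = 30+4 = 34
n=4,m=1: s = 34+5 = 39
n=4,m=2: s = 39+6 = 45
n=4,m=3: s = 45+7 = 52
n=4,m=4: s = 52+8 = 60

60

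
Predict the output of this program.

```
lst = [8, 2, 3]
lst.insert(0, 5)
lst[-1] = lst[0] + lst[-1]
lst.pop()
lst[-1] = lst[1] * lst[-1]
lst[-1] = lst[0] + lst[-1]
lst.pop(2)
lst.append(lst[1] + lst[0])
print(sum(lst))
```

26

insert 5 at 0 → [5, 8, 2, 3]
lst[-1] = lst[0]+lst[-1] = 5+3 = 8 → [5, 8, 2, 8]
pop() removes 8 → [5, 8, 2]
lst[-1] = lst[1]*lst[-1] = 8*2 = 16 → [5, 8, 16]
lst[-1] = lst[0]+lst[-1] = 5+16 = 21 → [5, 8, 21]
pop(2) removes 21 → [5, 8]
append lst[1]+lst[0] = 8+5 = 13 → [5, 8, 13]
sum = 26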